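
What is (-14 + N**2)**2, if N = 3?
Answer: 25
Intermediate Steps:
(-14 + N**2)**2 = (-14 + 3**2)**2 = (-14 + 9)**2 = (-5)**2 = 25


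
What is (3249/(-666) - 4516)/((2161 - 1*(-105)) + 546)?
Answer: -334545/208088 ≈ -1.6077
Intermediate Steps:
(3249/(-666) - 4516)/((2161 - 1*(-105)) + 546) = (3249*(-1/666) - 4516)/((2161 + 105) + 546) = (-361/74 - 4516)/(2266 + 546) = -334545/74/2812 = -334545/74*1/2812 = -334545/208088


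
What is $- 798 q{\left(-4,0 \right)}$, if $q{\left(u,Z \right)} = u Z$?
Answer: $0$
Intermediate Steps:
$q{\left(u,Z \right)} = Z u$
$- 798 q{\left(-4,0 \right)} = - 798 \cdot 0 \left(-4\right) = \left(-798\right) 0 = 0$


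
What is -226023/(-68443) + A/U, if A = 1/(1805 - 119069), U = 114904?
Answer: 3045457104548645/922208008084608 ≈ 3.3024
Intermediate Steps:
A = -1/117264 (A = 1/(-117264) = -1/117264 ≈ -8.5278e-6)
-226023/(-68443) + A/U = -226023/(-68443) - 1/117264/114904 = -226023*(-1/68443) - 1/117264*1/114904 = 226023/68443 - 1/13474102656 = 3045457104548645/922208008084608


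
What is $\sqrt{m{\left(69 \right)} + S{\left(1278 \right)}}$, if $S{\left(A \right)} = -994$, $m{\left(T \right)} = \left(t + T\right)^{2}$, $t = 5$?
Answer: $3 \sqrt{498} \approx 66.948$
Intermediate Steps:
$m{\left(T \right)} = \left(5 + T\right)^{2}$
$\sqrt{m{\left(69 \right)} + S{\left(1278 \right)}} = \sqrt{\left(5 + 69\right)^{2} - 994} = \sqrt{74^{2} - 994} = \sqrt{5476 - 994} = \sqrt{4482} = 3 \sqrt{498}$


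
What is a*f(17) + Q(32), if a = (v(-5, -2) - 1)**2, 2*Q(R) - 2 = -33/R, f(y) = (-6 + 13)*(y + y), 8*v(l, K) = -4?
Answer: 34303/64 ≈ 535.98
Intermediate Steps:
v(l, K) = -1/2 (v(l, K) = (1/8)*(-4) = -1/2)
f(y) = 14*y (f(y) = 7*(2*y) = 14*y)
Q(R) = 1 - 33/(2*R) (Q(R) = 1 + (-33/R)/2 = 1 - 33/(2*R))
a = 9/4 (a = (-1/2 - 1)**2 = (-3/2)**2 = 9/4 ≈ 2.2500)
a*f(17) + Q(32) = 9*(14*17)/4 + (-33/2 + 32)/32 = (9/4)*238 + (1/32)*(31/2) = 1071/2 + 31/64 = 34303/64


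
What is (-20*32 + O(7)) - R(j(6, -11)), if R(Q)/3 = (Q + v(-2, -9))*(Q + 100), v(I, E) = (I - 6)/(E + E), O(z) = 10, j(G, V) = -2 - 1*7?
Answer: 5117/3 ≈ 1705.7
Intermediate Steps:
j(G, V) = -9 (j(G, V) = -2 - 7 = -9)
v(I, E) = (-6 + I)/(2*E) (v(I, E) = (-6 + I)/((2*E)) = (-6 + I)*(1/(2*E)) = (-6 + I)/(2*E))
R(Q) = 3*(100 + Q)*(4/9 + Q) (R(Q) = 3*((Q + (½)*(-6 - 2)/(-9))*(Q + 100)) = 3*((Q + (½)*(-⅑)*(-8))*(100 + Q)) = 3*((Q + 4/9)*(100 + Q)) = 3*((4/9 + Q)*(100 + Q)) = 3*((100 + Q)*(4/9 + Q)) = 3*(100 + Q)*(4/9 + Q))
(-20*32 + O(7)) - R(j(6, -11)) = (-20*32 + 10) - (400/3 + 3*(-9)² + (904/3)*(-9)) = (-640 + 10) - (400/3 + 3*81 - 2712) = -630 - (400/3 + 243 - 2712) = -630 - 1*(-7007/3) = -630 + 7007/3 = 5117/3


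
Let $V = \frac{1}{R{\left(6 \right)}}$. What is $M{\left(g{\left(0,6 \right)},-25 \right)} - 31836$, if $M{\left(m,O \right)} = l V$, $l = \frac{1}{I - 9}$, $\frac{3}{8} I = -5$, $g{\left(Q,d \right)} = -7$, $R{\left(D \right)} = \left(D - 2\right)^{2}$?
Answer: $- \frac{34128195}{1072} \approx -31836.0$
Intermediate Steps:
$R{\left(D \right)} = \left(-2 + D\right)^{2}$
$I = - \frac{40}{3}$ ($I = \frac{8}{3} \left(-5\right) = - \frac{40}{3} \approx -13.333$)
$V = \frac{1}{16}$ ($V = \frac{1}{\left(-2 + 6\right)^{2}} = \frac{1}{4^{2}} = \frac{1}{16} \approx 0.0625$)
$l = - \frac{3}{67}$ ($l = \frac{1}{- \frac{40}{3} - 9} = \frac{1}{- \frac{67}{3}} = - \frac{3}{67} \approx -0.044776$)
$M{\left(m,O \right)} = - \frac{3}{1072}$ ($M{\left(m,O \right)} = \left(- \frac{3}{67}\right) \frac{1}{16} = - \frac{3}{1072}$)
$M{\left(g{\left(0,6 \right)},-25 \right)} - 31836 = - \frac{3}{1072} - 31836 = - \frac{34128195}{1072}$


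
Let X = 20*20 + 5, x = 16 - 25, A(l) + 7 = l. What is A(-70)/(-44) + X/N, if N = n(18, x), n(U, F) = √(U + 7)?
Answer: 331/4 ≈ 82.750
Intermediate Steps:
A(l) = -7 + l
x = -9
n(U, F) = √(7 + U)
N = 5 (N = √(7 + 18) = √25 = 5)
X = 405 (X = 400 + 5 = 405)
A(-70)/(-44) + X/N = (-7 - 70)/(-44) + 405/5 = -77*(-1/44) + 405*(⅕) = 7/4 + 81 = 331/4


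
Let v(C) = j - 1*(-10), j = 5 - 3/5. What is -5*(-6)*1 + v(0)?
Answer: 222/5 ≈ 44.400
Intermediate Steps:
j = 22/5 (j = 5 - 3/5 = 5 - 1*⅗ = 5 - ⅗ = 22/5 ≈ 4.4000)
v(C) = 72/5 (v(C) = 22/5 - 1*(-10) = 22/5 + 10 = 72/5)
-5*(-6)*1 + v(0) = -5*(-6)*1 + 72/5 = 30*1 + 72/5 = 30 + 72/5 = 222/5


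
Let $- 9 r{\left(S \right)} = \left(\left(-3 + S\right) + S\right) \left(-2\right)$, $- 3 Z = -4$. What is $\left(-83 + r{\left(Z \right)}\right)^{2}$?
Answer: $\frac{5031049}{729} \approx 6901.3$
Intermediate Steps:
$Z = \frac{4}{3}$ ($Z = \left(- \frac{1}{3}\right) \left(-4\right) = \frac{4}{3} \approx 1.3333$)
$r{\left(S \right)} = - \frac{2}{3} + \frac{4 S}{9}$ ($r{\left(S \right)} = - \frac{\left(\left(-3 + S\right) + S\right) \left(-2\right)}{9} = - \frac{\left(-3 + 2 S\right) \left(-2\right)}{9} = - \frac{6 - 4 S}{9} = - \frac{2}{3} + \frac{4 S}{9}$)
$\left(-83 + r{\left(Z \right)}\right)^{2} = \left(-83 + \left(- \frac{2}{3} + \frac{4}{9} \cdot \frac{4}{3}\right)\right)^{2} = \left(-83 + \left(- \frac{2}{3} + \frac{16}{27}\right)\right)^{2} = \left(-83 - \frac{2}{27}\right)^{2} = \left(- \frac{2243}{27}\right)^{2} = \frac{5031049}{729}$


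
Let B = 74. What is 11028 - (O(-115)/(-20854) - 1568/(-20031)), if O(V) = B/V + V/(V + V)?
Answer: 1059530616264977/96077089020 ≈ 11028.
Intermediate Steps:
O(V) = 1/2 + 74/V (O(V) = 74/V + V/(V + V) = 74/V + V/((2*V)) = 74/V + V*(1/(2*V)) = 74/V + 1/2 = 1/2 + 74/V)
11028 - (O(-115)/(-20854) - 1568/(-20031)) = 11028 - (((1/2)*(148 - 115)/(-115))/(-20854) - 1568/(-20031)) = 11028 - (((1/2)*(-1/115)*33)*(-1/20854) - 1568*(-1/20031)) = 11028 - (-33/230*(-1/20854) + 1568/20031) = 11028 - (33/4796420 + 1568/20031) = 11028 - 1*7521447583/96077089020 = 11028 - 7521447583/96077089020 = 1059530616264977/96077089020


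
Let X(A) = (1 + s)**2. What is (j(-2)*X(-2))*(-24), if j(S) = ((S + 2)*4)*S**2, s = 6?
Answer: 0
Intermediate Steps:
X(A) = 49 (X(A) = (1 + 6)**2 = 7**2 = 49)
j(S) = S**2*(8 + 4*S) (j(S) = ((2 + S)*4)*S**2 = (8 + 4*S)*S**2 = S**2*(8 + 4*S))
(j(-2)*X(-2))*(-24) = ((4*(-2)**2*(2 - 2))*49)*(-24) = ((4*4*0)*49)*(-24) = (0*49)*(-24) = 0*(-24) = 0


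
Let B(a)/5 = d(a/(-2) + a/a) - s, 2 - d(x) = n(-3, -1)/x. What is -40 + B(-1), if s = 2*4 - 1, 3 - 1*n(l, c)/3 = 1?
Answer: -85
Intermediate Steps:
n(l, c) = 6 (n(l, c) = 9 - 3*1 = 9 - 3 = 6)
d(x) = 2 - 6/x
s = 7 (s = 8 - 1 = 7)
B(a) = -25 - 30/(1 - a/2) (B(a) = 5*((2 - 6/(a/(-2) + a/a)) - 1*7) = 5*((2 - 6/(a*(-½) + 1)) - 7) = 5*((2 - 6/(-a/2 + 1)) - 7) = 5*((2 - 6/(1 - a/2)) - 7) = 5*(-5 - 6/(1 - a/2)) = -25 - 30/(1 - a/2))
-40 + B(-1) = -40 + 5*(22 - 5*(-1))/(-2 - 1) = -40 + 5*(22 + 5)/(-3) = -40 + 5*(-⅓)*27 = -40 - 45 = -85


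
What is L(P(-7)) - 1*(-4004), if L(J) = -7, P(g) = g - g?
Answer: 3997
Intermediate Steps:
P(g) = 0
L(P(-7)) - 1*(-4004) = -7 - 1*(-4004) = -7 + 4004 = 3997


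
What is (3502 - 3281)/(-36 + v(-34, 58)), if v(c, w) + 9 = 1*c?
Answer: -221/79 ≈ -2.7975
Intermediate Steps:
v(c, w) = -9 + c (v(c, w) = -9 + 1*c = -9 + c)
(3502 - 3281)/(-36 + v(-34, 58)) = (3502 - 3281)/(-36 + (-9 - 34)) = 221/(-36 - 43) = 221/(-79) = 221*(-1/79) = -221/79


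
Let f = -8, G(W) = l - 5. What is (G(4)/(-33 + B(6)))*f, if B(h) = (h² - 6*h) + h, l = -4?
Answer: -8/3 ≈ -2.6667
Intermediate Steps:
B(h) = h² - 5*h
G(W) = -9 (G(W) = -4 - 5 = -9)
(G(4)/(-33 + B(6)))*f = (-9/(-33 + 6*(-5 + 6)))*(-8) = (-9/(-33 + 6*1))*(-8) = (-9/(-33 + 6))*(-8) = (-9/(-27))*(-8) = -1/27*(-9)*(-8) = (⅓)*(-8) = -8/3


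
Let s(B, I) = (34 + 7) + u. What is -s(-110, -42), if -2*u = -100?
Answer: -91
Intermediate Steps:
u = 50 (u = -½*(-100) = 50)
s(B, I) = 91 (s(B, I) = (34 + 7) + 50 = 41 + 50 = 91)
-s(-110, -42) = -1*91 = -91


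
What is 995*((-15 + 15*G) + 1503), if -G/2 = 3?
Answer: 1391010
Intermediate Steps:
G = -6 (G = -2*3 = -6)
995*((-15 + 15*G) + 1503) = 995*((-15 + 15*(-6)) + 1503) = 995*((-15 - 90) + 1503) = 995*(-105 + 1503) = 995*1398 = 1391010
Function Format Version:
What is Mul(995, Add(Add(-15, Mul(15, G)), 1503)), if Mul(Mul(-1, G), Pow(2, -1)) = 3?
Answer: 1391010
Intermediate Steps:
G = -6 (G = Mul(-2, 3) = -6)
Mul(995, Add(Add(-15, Mul(15, G)), 1503)) = Mul(995, Add(Add(-15, Mul(15, -6)), 1503)) = Mul(995, Add(Add(-15, -90), 1503)) = Mul(995, Add(-105, 1503)) = Mul(995, 1398) = 1391010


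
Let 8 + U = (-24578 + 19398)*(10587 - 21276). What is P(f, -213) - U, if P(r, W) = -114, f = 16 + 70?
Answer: -55369126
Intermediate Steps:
f = 86
U = 55369012 (U = -8 + (-24578 + 19398)*(10587 - 21276) = -8 - 5180*(-10689) = -8 + 55369020 = 55369012)
P(f, -213) - U = -114 - 1*55369012 = -114 - 55369012 = -55369126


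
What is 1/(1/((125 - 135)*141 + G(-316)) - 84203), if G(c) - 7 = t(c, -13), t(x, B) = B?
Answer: -1416/119231449 ≈ -1.1876e-5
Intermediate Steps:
G(c) = -6 (G(c) = 7 - 13 = -6)
1/(1/((125 - 135)*141 + G(-316)) - 84203) = 1/(1/((125 - 135)*141 - 6) - 84203) = 1/(1/(-10*141 - 6) - 84203) = 1/(1/(-1410 - 6) - 84203) = 1/(1/(-1416) - 84203) = 1/(-1/1416 - 84203) = 1/(-119231449/1416) = -1416/119231449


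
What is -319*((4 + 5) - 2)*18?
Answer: -40194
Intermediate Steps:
-319*((4 + 5) - 2)*18 = -319*(9 - 2)*18 = -319*7*18 = -2233*18 = -40194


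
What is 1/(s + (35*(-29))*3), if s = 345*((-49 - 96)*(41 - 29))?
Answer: -1/603345 ≈ -1.6574e-6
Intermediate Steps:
s = -600300 (s = 345*(-145*12) = 345*(-1740) = -600300)
1/(s + (35*(-29))*3) = 1/(-600300 + (35*(-29))*3) = 1/(-600300 - 1015*3) = 1/(-600300 - 3045) = 1/(-603345) = -1/603345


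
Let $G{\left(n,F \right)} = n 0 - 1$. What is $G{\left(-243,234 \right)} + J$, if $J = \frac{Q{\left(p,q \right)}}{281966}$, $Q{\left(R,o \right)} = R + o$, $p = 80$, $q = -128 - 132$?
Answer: $- \frac{141073}{140983} \approx -1.0006$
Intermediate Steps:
$G{\left(n,F \right)} = -1$ ($G{\left(n,F \right)} = 0 - 1 = -1$)
$q = -260$ ($q = -128 - 132 = -260$)
$J = - \frac{90}{140983}$ ($J = \frac{80 - 260}{281966} = \left(-180\right) \frac{1}{281966} = - \frac{90}{140983} \approx -0.00063838$)
$G{\left(-243,234 \right)} + J = -1 - \frac{90}{140983} = - \frac{141073}{140983}$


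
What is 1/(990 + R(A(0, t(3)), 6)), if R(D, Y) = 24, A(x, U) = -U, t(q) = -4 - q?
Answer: 1/1014 ≈ 0.00098619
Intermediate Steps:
1/(990 + R(A(0, t(3)), 6)) = 1/(990 + 24) = 1/1014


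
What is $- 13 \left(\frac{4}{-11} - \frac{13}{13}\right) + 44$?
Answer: $\frac{679}{11} \approx 61.727$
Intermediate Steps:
$- 13 \left(\frac{4}{-11} - \frac{13}{13}\right) + 44 = - 13 \left(4 \left(- \frac{1}{11}\right) - 1\right) + 44 = - 13 \left(- \frac{4}{11} - 1\right) + 44 = \left(-13\right) \left(- \frac{15}{11}\right) + 44 = \frac{195}{11} + 44 = \frac{679}{11}$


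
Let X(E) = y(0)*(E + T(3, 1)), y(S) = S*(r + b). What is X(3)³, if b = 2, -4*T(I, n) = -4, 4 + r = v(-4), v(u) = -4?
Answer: 0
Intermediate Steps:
r = -8 (r = -4 - 4 = -8)
T(I, n) = 1 (T(I, n) = -¼*(-4) = 1)
y(S) = -6*S (y(S) = S*(-8 + 2) = S*(-6) = -6*S)
X(E) = 0 (X(E) = (-6*0)*(E + 1) = 0*(1 + E) = 0)
X(3)³ = 0³ = 0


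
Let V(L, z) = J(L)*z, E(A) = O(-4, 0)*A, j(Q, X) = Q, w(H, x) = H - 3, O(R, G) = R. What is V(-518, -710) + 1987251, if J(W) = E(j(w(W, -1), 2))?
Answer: 507611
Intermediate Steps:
w(H, x) = -3 + H
E(A) = -4*A
J(W) = 12 - 4*W (J(W) = -4*(-3 + W) = 12 - 4*W)
V(L, z) = z*(12 - 4*L) (V(L, z) = (12 - 4*L)*z = z*(12 - 4*L))
V(-518, -710) + 1987251 = 4*(-710)*(3 - 1*(-518)) + 1987251 = 4*(-710)*(3 + 518) + 1987251 = 4*(-710)*521 + 1987251 = -1479640 + 1987251 = 507611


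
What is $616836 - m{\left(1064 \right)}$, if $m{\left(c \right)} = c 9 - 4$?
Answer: $607264$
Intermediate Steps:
$m{\left(c \right)} = -4 + 9 c$ ($m{\left(c \right)} = 9 c - 4 = -4 + 9 c$)
$616836 - m{\left(1064 \right)} = 616836 - \left(-4 + 9 \cdot 1064\right) = 616836 - \left(-4 + 9576\right) = 616836 - 9572 = 607264$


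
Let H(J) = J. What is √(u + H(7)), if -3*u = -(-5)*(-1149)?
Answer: 31*√2 ≈ 43.841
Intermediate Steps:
u = 1915 (u = -(-1)*(-5*(-1149))/3 = -(-1)*5745/3 = -⅓*(-5745) = 1915)
√(u + H(7)) = √(1915 + 7) = √1922 = 31*√2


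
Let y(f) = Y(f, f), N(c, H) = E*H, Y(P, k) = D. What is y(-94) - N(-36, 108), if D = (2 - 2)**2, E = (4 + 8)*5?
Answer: -6480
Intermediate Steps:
E = 60 (E = 12*5 = 60)
D = 0 (D = 0**2 = 0)
Y(P, k) = 0
N(c, H) = 60*H
y(f) = 0
y(-94) - N(-36, 108) = 0 - 60*108 = 0 - 1*6480 = 0 - 6480 = -6480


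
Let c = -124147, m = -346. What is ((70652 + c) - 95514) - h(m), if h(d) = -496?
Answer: -148513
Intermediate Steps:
((70652 + c) - 95514) - h(m) = ((70652 - 124147) - 95514) - 1*(-496) = (-53495 - 95514) + 496 = -149009 + 496 = -148513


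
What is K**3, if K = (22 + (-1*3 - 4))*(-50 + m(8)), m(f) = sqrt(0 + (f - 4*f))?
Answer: -409725000 + 50463000*I*sqrt(6) ≈ -4.0972e+8 + 1.2361e+8*I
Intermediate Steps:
m(f) = sqrt(3)*sqrt(-f) (m(f) = sqrt(0 - 3*f) = sqrt(-3*f) = sqrt(3)*sqrt(-f))
K = -750 + 30*I*sqrt(6) (K = (22 + (-1*3 - 4))*(-50 + sqrt(3)*sqrt(-1*8)) = (22 + (-3 - 4))*(-50 + sqrt(3)*sqrt(-8)) = (22 - 7)*(-50 + sqrt(3)*(2*I*sqrt(2))) = 15*(-50 + 2*I*sqrt(6)) = -750 + 30*I*sqrt(6) ≈ -750.0 + 73.485*I)
K**3 = (-750 + 30*I*sqrt(6))**3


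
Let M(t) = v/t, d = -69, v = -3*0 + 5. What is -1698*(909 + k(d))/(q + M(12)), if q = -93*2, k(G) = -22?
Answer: 18073512/2227 ≈ 8115.6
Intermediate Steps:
v = 5 (v = 0 + 5 = 5)
q = -186
M(t) = 5/t
-1698*(909 + k(d))/(q + M(12)) = -1698*(909 - 22)/(-186 + 5/12) = -1698*887/(-186 + 5*(1/12)) = -1698*887/(-186 + 5/12) = -1698/((-2227/12*1/887)) = -1698/(-2227/10644) = -1698*(-10644/2227) = 18073512/2227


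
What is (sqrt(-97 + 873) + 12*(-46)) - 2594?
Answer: -3146 + 2*sqrt(194) ≈ -3118.1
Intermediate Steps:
(sqrt(-97 + 873) + 12*(-46)) - 2594 = (sqrt(776) - 552) - 2594 = (2*sqrt(194) - 552) - 2594 = (-552 + 2*sqrt(194)) - 2594 = -3146 + 2*sqrt(194)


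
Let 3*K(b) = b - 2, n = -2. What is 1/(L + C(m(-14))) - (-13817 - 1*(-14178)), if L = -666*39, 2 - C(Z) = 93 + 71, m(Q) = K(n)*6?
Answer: -9435097/26136 ≈ -361.00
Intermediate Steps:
K(b) = -⅔ + b/3 (K(b) = (b - 2)/3 = (-2 + b)/3 = -⅔ + b/3)
m(Q) = -8 (m(Q) = (-⅔ + (⅓)*(-2))*6 = (-⅔ - ⅔)*6 = -4/3*6 = -8)
C(Z) = -162 (C(Z) = 2 - (93 + 71) = 2 - 1*164 = 2 - 164 = -162)
L = -25974
1/(L + C(m(-14))) - (-13817 - 1*(-14178)) = 1/(-25974 - 162) - (-13817 - 1*(-14178)) = 1/(-26136) - (-13817 + 14178) = -1/26136 - 1*361 = -1/26136 - 361 = -9435097/26136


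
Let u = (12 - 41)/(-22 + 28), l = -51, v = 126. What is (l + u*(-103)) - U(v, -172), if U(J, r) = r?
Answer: 3713/6 ≈ 618.83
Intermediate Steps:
u = -29/6 ≈ -4.8333
(l + u*(-103)) - U(v, -172) = (-51 - 29/6*(-103)) - 1*(-172) = (-51 + 2987/6) + 172 = 2681/6 + 172 = 3713/6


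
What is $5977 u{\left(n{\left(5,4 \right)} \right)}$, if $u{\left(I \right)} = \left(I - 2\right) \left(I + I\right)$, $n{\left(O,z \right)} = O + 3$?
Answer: $573792$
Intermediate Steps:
$n{\left(O,z \right)} = 3 + O$
$u{\left(I \right)} = 2 I \left(-2 + I\right)$ ($u{\left(I \right)} = \left(-2 + I\right) 2 I = 2 I \left(-2 + I\right)$)
$5977 u{\left(n{\left(5,4 \right)} \right)} = 5977 \cdot 2 \left(3 + 5\right) \left(-2 + \left(3 + 5\right)\right) = 5977 \cdot 2 \cdot 8 \left(-2 + 8\right) = 5977 \cdot 2 \cdot 8 \cdot 6 = 5977 \cdot 96 = 573792$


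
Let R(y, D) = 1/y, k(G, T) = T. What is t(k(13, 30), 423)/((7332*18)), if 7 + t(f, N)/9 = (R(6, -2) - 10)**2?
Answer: 3229/527904 ≈ 0.0061166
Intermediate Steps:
t(f, N) = 3229/4 (t(f, N) = -63 + 9*(1/6 - 10)**2 = -63 + 9*(-59/6)**2 = -63 + 9*(3481/36) = -63 + 3481/4 = 3229/4)
t(k(13, 30), 423)/((7332*18)) = 3229/(4*((7332*18))) = (3229/4)/131976 = (3229/4)*(1/131976) = 3229/527904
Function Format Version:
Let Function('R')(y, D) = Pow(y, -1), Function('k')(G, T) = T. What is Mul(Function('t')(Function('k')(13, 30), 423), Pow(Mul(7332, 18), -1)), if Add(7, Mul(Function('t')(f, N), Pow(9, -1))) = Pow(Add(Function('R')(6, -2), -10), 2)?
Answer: Rational(3229, 527904) ≈ 0.0061166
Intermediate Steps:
Function('t')(f, N) = Rational(3229, 4) (Function('t')(f, N) = Add(-63, Mul(9, Pow(Add(Pow(6, -1), -10), 2))) = Add(-63, Mul(9, Pow(Add(Rational(1, 6), -10), 2))) = Add(-63, Mul(9, Pow(Rational(-59, 6), 2))) = Add(-63, Mul(9, Rational(3481, 36))) = Add(-63, Rational(3481, 4)) = Rational(3229, 4))
Mul(Function('t')(Function('k')(13, 30), 423), Pow(Mul(7332, 18), -1)) = Mul(Rational(3229, 4), Pow(Mul(7332, 18), -1)) = Mul(Rational(3229, 4), Pow(131976, -1)) = Mul(Rational(3229, 4), Rational(1, 131976)) = Rational(3229, 527904)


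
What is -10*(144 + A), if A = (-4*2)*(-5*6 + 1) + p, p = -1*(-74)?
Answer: -4500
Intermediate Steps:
p = 74
A = 306 (A = (-4*2)*(-5*6 + 1) + 74 = -8*(-30 + 1) + 74 = -8*(-29) + 74 = 232 + 74 = 306)
-10*(144 + A) = -10*(144 + 306) = -10*450 = -4500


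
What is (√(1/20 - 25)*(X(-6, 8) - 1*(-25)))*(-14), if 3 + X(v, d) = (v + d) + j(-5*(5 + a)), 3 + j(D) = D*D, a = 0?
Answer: -4522*I*√2495/5 ≈ -45175.0*I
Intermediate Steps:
j(D) = -3 + D² (j(D) = -3 + D*D = -3 + D²)
X(v, d) = 619 + d + v (X(v, d) = -3 + ((v + d) + (-3 + (-5*(5 + 0))²)) = -3 + ((d + v) + (-3 + (-5*5)²)) = -3 + ((d + v) + (-3 + (-25)²)) = -3 + ((d + v) + (-3 + 625)) = -3 + ((d + v) + 622) = -3 + (622 + d + v) = 619 + d + v)
(√(1/20 - 25)*(X(-6, 8) - 1*(-25)))*(-14) = (√(1/20 - 25)*((619 + 8 - 6) - 1*(-25)))*(-14) = (√(1/20 - 25)*(621 + 25))*(-14) = (√(-499/20)*646)*(-14) = ((I*√2495/10)*646)*(-14) = (323*I*√2495/5)*(-14) = -4522*I*√2495/5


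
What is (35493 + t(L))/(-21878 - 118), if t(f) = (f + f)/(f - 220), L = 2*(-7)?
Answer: -4152695/2573532 ≈ -1.6136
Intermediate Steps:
L = -14
t(f) = 2*f/(-220 + f) (t(f) = (2*f)/(-220 + f) = 2*f/(-220 + f))
(35493 + t(L))/(-21878 - 118) = (35493 + 2*(-14)/(-220 - 14))/(-21878 - 118) = (35493 + 2*(-14)/(-234))/(-21996) = (35493 + 2*(-14)*(-1/234))*(-1/21996) = (35493 + 14/117)*(-1/21996) = (4152695/117)*(-1/21996) = -4152695/2573532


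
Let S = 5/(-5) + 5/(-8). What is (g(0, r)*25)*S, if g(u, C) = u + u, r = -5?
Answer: 0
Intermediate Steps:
g(u, C) = 2*u
S = -13/8 (S = 5*(-1/5) + 5*(-1/8) = -1 - 5/8 = -13/8 ≈ -1.6250)
(g(0, r)*25)*S = ((2*0)*25)*(-13/8) = (0*25)*(-13/8) = 0*(-13/8) = 0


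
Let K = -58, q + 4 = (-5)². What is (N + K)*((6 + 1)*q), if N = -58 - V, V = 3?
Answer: -17493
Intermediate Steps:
q = 21 (q = -4 + (-5)² = -4 + 25 = 21)
N = -61 (N = -58 - 1*3 = -58 - 3 = -61)
(N + K)*((6 + 1)*q) = (-61 - 58)*((6 + 1)*21) = -833*21 = -119*147 = -17493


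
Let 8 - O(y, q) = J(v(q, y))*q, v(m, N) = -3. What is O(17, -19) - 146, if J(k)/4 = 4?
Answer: 166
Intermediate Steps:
J(k) = 16 (J(k) = 4*4 = 16)
O(y, q) = 8 - 16*q
O(17, -19) - 146 = (8 - 16*(-19)) - 146 = (8 + 304) - 146 = 312 - 146 = 166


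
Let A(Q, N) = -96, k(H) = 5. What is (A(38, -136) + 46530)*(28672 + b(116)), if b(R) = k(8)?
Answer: 1331587818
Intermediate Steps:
b(R) = 5
(A(38, -136) + 46530)*(28672 + b(116)) = (-96 + 46530)*(28672 + 5) = 46434*28677 = 1331587818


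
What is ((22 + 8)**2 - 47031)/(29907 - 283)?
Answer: -46131/29624 ≈ -1.5572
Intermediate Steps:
((22 + 8)**2 - 47031)/(29907 - 283) = (30**2 - 47031)/29624 = (900 - 47031)*(1/29624) = -46131*1/29624 = -46131/29624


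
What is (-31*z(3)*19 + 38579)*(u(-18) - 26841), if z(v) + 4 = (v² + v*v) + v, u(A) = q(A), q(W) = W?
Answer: -767254194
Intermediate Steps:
u(A) = A
z(v) = -4 + v + 2*v² (z(v) = -4 + ((v² + v*v) + v) = -4 + ((v² + v²) + v) = -4 + (2*v² + v) = -4 + (v + 2*v²) = -4 + v + 2*v²)
(-31*z(3)*19 + 38579)*(u(-18) - 26841) = (-31*(-4 + 3 + 2*3²)*19 + 38579)*(-18 - 26841) = (-31*(-4 + 3 + 2*9)*19 + 38579)*(-26859) = (-31*(-4 + 3 + 18)*19 + 38579)*(-26859) = (-31*17*19 + 38579)*(-26859) = (-527*19 + 38579)*(-26859) = (-10013 + 38579)*(-26859) = 28566*(-26859) = -767254194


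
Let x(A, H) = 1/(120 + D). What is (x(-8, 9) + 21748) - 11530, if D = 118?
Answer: 2431885/238 ≈ 10218.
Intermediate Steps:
x(A, H) = 1/238 (x(A, H) = 1/(120 + 118) = 1/238)
(x(-8, 9) + 21748) - 11530 = (1/238 + 21748) - 11530 = 5176025/238 - 11530 = 2431885/238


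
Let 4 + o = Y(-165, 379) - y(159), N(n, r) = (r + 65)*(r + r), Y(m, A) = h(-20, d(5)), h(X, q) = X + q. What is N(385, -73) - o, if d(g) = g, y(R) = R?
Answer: 1346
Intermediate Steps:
Y(m, A) = -15 (Y(m, A) = -20 + 5 = -15)
N(n, r) = 2*r*(65 + r) (N(n, r) = (65 + r)*(2*r) = 2*r*(65 + r))
o = -178 (o = -4 + (-15 - 1*159) = -4 + (-15 - 159) = -4 - 174 = -178)
N(385, -73) - o = 2*(-73)*(65 - 73) - 1*(-178) = 2*(-73)*(-8) + 178 = 1168 + 178 = 1346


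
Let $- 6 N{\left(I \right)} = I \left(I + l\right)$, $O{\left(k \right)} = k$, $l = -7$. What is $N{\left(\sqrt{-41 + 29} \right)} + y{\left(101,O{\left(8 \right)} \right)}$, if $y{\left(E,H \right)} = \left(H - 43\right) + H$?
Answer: $-25 + \frac{7 i \sqrt{3}}{3} \approx -25.0 + 4.0415 i$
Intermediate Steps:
$y{\left(E,H \right)} = -43 + 2 H$ ($y{\left(E,H \right)} = \left(-43 + H\right) + H = -43 + 2 H$)
$N{\left(I \right)} = - \frac{I \left(-7 + I\right)}{6}$ ($N{\left(I \right)} = - \frac{I \left(I - 7\right)}{6} = - \frac{I \left(-7 + I\right)}{6}$)
$N{\left(\sqrt{-41 + 29} \right)} + y{\left(101,O{\left(8 \right)} \right)} = \frac{\sqrt{-41 + 29} \left(7 - \sqrt{-41 + 29}\right)}{6} + \left(-43 + 2 \cdot 8\right) = \frac{\sqrt{-12} \left(7 - \sqrt{-12}\right)}{6} + \left(-43 + 16\right) = \frac{2 i \sqrt{3} \left(7 - 2 i \sqrt{3}\right)}{6} - 27 = \frac{i \sqrt{3} \left(7 - 2 i \sqrt{3}\right)}{3} - 27 = -27 + \frac{i \sqrt{3} \left(7 - 2 i \sqrt{3}\right)}{3}$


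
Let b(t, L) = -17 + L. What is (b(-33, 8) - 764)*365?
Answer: -282145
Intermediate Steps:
(b(-33, 8) - 764)*365 = ((-17 + 8) - 764)*365 = (-9 - 764)*365 = -773*365 = -282145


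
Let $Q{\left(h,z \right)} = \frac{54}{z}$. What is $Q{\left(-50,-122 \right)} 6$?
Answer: $- \frac{162}{61} \approx -2.6557$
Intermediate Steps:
$Q{\left(-50,-122 \right)} 6 = \frac{54}{-122} \cdot 6 = 54 \left(- \frac{1}{122}\right) 6 = \left(- \frac{27}{61}\right) 6 = - \frac{162}{61}$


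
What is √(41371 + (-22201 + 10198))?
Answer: 2*√7342 ≈ 171.37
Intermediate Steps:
√(41371 + (-22201 + 10198)) = √(41371 - 12003) = √29368 = 2*√7342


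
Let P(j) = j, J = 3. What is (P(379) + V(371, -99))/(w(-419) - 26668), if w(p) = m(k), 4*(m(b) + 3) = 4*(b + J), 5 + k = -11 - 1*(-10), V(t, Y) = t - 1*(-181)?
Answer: -931/26674 ≈ -0.034903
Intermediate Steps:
V(t, Y) = 181 + t (V(t, Y) = t + 181 = 181 + t)
k = -6 (k = -5 + (-11 - 1*(-10)) = -5 + (-11 + 10) = -5 - 1 = -6)
m(b) = b (m(b) = -3 + (4*(b + 3))/4 = -3 + (4*(3 + b))/4 = -3 + (12 + 4*b)/4 = -3 + (3 + b) = b)
w(p) = -6
(P(379) + V(371, -99))/(w(-419) - 26668) = (379 + (181 + 371))/(-6 - 26668) = (379 + 552)/(-26674) = 931*(-1/26674) = -931/26674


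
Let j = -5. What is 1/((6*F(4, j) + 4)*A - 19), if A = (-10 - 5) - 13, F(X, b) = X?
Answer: -1/803 ≈ -0.0012453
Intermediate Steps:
A = -28 (A = -15 - 13 = -28)
1/((6*F(4, j) + 4)*A - 19) = 1/((6*4 + 4)*(-28) - 19) = 1/((24 + 4)*(-28) - 19) = 1/(28*(-28) - 19) = 1/(-784 - 19) = 1/(-803) = -1/803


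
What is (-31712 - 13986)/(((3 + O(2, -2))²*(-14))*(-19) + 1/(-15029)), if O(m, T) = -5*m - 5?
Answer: -686795242/575670815 ≈ -1.1930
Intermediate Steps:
O(m, T) = -5 - 5*m
(-31712 - 13986)/(((3 + O(2, -2))²*(-14))*(-19) + 1/(-15029)) = (-31712 - 13986)/(((3 + (-5 - 5*2))²*(-14))*(-19) + 1/(-15029)) = -45698/(((3 + (-5 - 10))²*(-14))*(-19) - 1/15029) = -45698/(((3 - 15)²*(-14))*(-19) - 1/15029) = -45698/(((-12)²*(-14))*(-19) - 1/15029) = -45698/((144*(-14))*(-19) - 1/15029) = -45698/(-2016*(-19) - 1/15029) = -45698/(38304 - 1/15029) = -45698/575670815/15029 = -45698*15029/575670815 = -686795242/575670815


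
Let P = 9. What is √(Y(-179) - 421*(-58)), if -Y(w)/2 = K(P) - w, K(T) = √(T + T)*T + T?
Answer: √(24042 - 54*√2) ≈ 154.81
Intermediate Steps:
K(T) = T + √2*T^(3/2) (K(T) = √(2*T)*T + T = (√2*√T)*T + T = √2*T^(3/2) + T = T + √2*T^(3/2))
Y(w) = -18 - 54*√2 + 2*w (Y(w) = -2*((9 + √2*9^(3/2)) - w) = -2*((9 + √2*27) - w) = -2*((9 + 27*√2) - w) = -2*(9 - w + 27*√2) = -18 - 54*√2 + 2*w)
√(Y(-179) - 421*(-58)) = √((-18 - 54*√2 + 2*(-179)) - 421*(-58)) = √((-18 - 54*√2 - 358) + 24418) = √((-376 - 54*√2) + 24418) = √(24042 - 54*√2)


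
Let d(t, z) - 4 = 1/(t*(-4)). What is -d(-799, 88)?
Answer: -12785/3196 ≈ -4.0003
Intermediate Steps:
d(t, z) = 4 - 1/(4*t) (d(t, z) = 4 + 1/(t*(-4)) = 4 + 1/(-4*t) = 4 - 1/(4*t))
-d(-799, 88) = -(4 - 1/4/(-799)) = -(4 - 1/4*(-1/799)) = -(4 + 1/3196) = -1*12785/3196 = -12785/3196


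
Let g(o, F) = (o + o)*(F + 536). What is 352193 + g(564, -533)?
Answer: 355577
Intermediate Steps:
g(o, F) = 2*o*(536 + F) (g(o, F) = (2*o)*(536 + F) = 2*o*(536 + F))
352193 + g(564, -533) = 352193 + 2*564*(536 - 533) = 352193 + 2*564*3 = 352193 + 3384 = 355577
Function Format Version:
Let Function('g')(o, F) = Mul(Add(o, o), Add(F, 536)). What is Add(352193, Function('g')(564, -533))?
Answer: 355577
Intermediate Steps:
Function('g')(o, F) = Mul(2, o, Add(536, F)) (Function('g')(o, F) = Mul(Mul(2, o), Add(536, F)) = Mul(2, o, Add(536, F)))
Add(352193, Function('g')(564, -533)) = Add(352193, Mul(2, 564, Add(536, -533))) = Add(352193, Mul(2, 564, 3)) = Add(352193, 3384) = 355577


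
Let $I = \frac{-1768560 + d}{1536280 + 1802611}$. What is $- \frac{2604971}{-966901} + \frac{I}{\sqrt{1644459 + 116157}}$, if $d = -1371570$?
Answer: $\frac{2604971}{966901} - \frac{27545 \sqrt{5434}}{2864768478} \approx 2.6934$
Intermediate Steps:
$I = - \frac{3140130}{3338891}$ ($I = \frac{-1768560 - 1371570}{1536280 + 1802611} = - \frac{3140130}{3338891} \approx -0.94047$)
$- \frac{2604971}{-966901} + \frac{I}{\sqrt{1644459 + 116157}} = - \frac{2604971}{-966901} - \frac{3140130}{3338891 \sqrt{1644459 + 116157}} = \left(-2604971\right) \left(- \frac{1}{966901}\right) - \frac{3140130}{3338891 \sqrt{1760616}} = \frac{2604971}{966901} - \frac{3140130}{3338891 \cdot 18 \sqrt{5434}} = \frac{2604971}{966901} - \frac{3140130 \frac{\sqrt{5434}}{97812}}{3338891} = \frac{2604971}{966901} - \frac{27545 \sqrt{5434}}{2864768478}$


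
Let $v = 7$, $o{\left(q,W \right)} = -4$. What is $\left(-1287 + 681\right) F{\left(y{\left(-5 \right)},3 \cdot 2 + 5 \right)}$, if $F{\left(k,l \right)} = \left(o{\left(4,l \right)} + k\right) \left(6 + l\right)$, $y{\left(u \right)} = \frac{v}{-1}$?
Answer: $113322$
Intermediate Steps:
$y{\left(u \right)} = -7$ ($y{\left(u \right)} = \frac{7}{-1} = 7 \left(-1\right) = -7$)
$F{\left(k,l \right)} = \left(-4 + k\right) \left(6 + l\right)$
$\left(-1287 + 681\right) F{\left(y{\left(-5 \right)},3 \cdot 2 + 5 \right)} = \left(-1287 + 681\right) \left(-24 - 4 \left(3 \cdot 2 + 5\right) + 6 \left(-7\right) - 7 \left(3 \cdot 2 + 5\right)\right) = - 606 \left(-24 - 4 \left(6 + 5\right) - 42 - 7 \left(6 + 5\right)\right) = - 606 \left(-24 - 44 - 42 - 77\right) = \left(-606\right) \left(-187\right) = 113322$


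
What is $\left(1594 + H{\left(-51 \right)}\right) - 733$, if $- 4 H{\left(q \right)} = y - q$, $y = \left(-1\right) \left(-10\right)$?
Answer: $\frac{3383}{4} \approx 845.75$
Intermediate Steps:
$y = 10$
$H{\left(q \right)} = - \frac{5}{2} + \frac{q}{4}$ ($H{\left(q \right)} = - \frac{10 - q}{4} = - \frac{5}{2} + \frac{q}{4}$)
$\left(1594 + H{\left(-51 \right)}\right) - 733 = \left(1594 + \left(- \frac{5}{2} + \frac{1}{4} \left(-51\right)\right)\right) - 733 = \left(1594 - \frac{61}{4}\right) - 733 = \frac{6315}{4} - 733 = \frac{3383}{4}$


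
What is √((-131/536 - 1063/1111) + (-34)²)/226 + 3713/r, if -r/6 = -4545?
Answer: 3713/27270 + √102377384546558/67291048 ≈ 0.28652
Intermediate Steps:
r = 27270 (r = -6*(-4545) = 27270)
√((-131/536 - 1063/1111) + (-34)²)/226 + 3713/r = √((-131/536 - 1063/1111) + (-34)²)/226 + 3713/27270 = √((-131*1/536 - 1063*1/1111) + 1156)*(1/226) + 3713*(1/27270) = √((-131/536 - 1063/1111) + 1156)*(1/226) + 3713/27270 = √(-715309/595496 + 1156)*(1/226) + 3713/27270 = √(687678067/595496)*(1/226) + 3713/27270 = (√102377384546558/297748)*(1/226) + 3713/27270 = √102377384546558/67291048 + 3713/27270 = 3713/27270 + √102377384546558/67291048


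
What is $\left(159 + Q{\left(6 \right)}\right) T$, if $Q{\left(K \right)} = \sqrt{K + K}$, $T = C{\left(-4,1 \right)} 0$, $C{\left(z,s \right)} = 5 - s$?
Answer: $0$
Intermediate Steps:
$T = 0$ ($T = \left(5 - 1\right) 0 = 4 \cdot 0 = 0$)
$Q{\left(K \right)} = \sqrt{2} \sqrt{K}$ ($Q{\left(K \right)} = \sqrt{2 K} = \sqrt{2} \sqrt{K}$)
$\left(159 + Q{\left(6 \right)}\right) T = \left(159 + \sqrt{2} \sqrt{6}\right) 0 = \left(159 + 2 \sqrt{3}\right) 0 = 0$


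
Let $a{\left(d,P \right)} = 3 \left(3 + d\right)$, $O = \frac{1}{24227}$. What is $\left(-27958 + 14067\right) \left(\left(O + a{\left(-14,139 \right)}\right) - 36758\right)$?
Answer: $\frac{12381542208396}{24227} \approx 5.1106 \cdot 10^{8}$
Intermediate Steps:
$O = \frac{1}{24227} \approx 4.1276 \cdot 10^{-5}$
$a{\left(d,P \right)} = 9 + 3 d$
$\left(-27958 + 14067\right) \left(\left(O + a{\left(-14,139 \right)}\right) - 36758\right) = \left(-27958 + 14067\right) \left(\left(\frac{1}{24227} + \left(9 + 3 \left(-14\right)\right)\right) - 36758\right) = - 13891 \left(\left(\frac{1}{24227} + \left(9 - 42\right)\right) - 36758\right) = - 13891 \left(\left(\frac{1}{24227} - 33\right) - 36758\right) = - 13891 \left(- \frac{799490}{24227} - 36758\right) = \left(-13891\right) \left(- \frac{891335556}{24227}\right) = \frac{12381542208396}{24227}$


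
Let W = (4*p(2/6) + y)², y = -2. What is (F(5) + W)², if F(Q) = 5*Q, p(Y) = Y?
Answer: 52441/81 ≈ 647.42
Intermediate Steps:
W = 4/9 (W = (4*(2/6) - 2)² = (4*(2*(⅙)) - 2)² = (4*(⅓) - 2)² = (4/3 - 2)² = (-⅔)² = 4/9 ≈ 0.44444)
(F(5) + W)² = (5*5 + 4/9)² = (25 + 4/9)² = (229/9)² = 52441/81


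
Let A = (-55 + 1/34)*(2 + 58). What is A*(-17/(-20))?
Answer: -5607/2 ≈ -2803.5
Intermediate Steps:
A = -56070/17 (A = (-55 + 1/34)*60 = -1869/34*60 = -56070/17 ≈ -3298.2)
A*(-17/(-20)) = -(-56070)/(-20) = -(-56070)*(-1)/20 = -56070/17*17/20 = -5607/2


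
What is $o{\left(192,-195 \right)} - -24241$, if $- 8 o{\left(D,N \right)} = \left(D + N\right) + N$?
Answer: $\frac{97063}{4} \approx 24266.0$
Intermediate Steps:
$o{\left(D,N \right)} = - \frac{N}{4} - \frac{D}{8}$ ($o{\left(D,N \right)} = - \frac{\left(D + N\right) + N}{8} = - \frac{D + 2 N}{8} = - \frac{N}{4} - \frac{D}{8}$)
$o{\left(192,-195 \right)} - -24241 = \left(\left(- \frac{1}{4}\right) \left(-195\right) - 24\right) - -24241 = \left(\frac{195}{4} - 24\right) + 24241 = \frac{99}{4} + 24241 = \frac{97063}{4}$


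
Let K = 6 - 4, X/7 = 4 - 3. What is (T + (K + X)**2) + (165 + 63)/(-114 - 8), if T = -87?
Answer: -480/61 ≈ -7.8689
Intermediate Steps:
X = 7 (X = 7*(4 - 3) = 7*1 = 7)
K = 2
(T + (K + X)**2) + (165 + 63)/(-114 - 8) = (-87 + (2 + 7)**2) + (165 + 63)/(-114 - 8) = (-87 + 9**2) + 228/(-122) = (-87 + 81) + 228*(-1/122) = -6 - 114/61 = -480/61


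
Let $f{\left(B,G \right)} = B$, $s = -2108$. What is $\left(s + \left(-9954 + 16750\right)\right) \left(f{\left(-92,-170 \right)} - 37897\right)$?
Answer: $-178092432$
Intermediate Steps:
$\left(s + \left(-9954 + 16750\right)\right) \left(f{\left(-92,-170 \right)} - 37897\right) = \left(-2108 + \left(-9954 + 16750\right)\right) \left(-92 - 37897\right) = \left(-2108 + 6796\right) \left(-37989\right) = 4688 \left(-37989\right) = -178092432$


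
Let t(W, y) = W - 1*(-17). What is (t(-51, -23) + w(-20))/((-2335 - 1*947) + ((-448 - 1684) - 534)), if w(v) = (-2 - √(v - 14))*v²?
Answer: 417/2974 + 100*I*√34/1487 ≈ 0.14022 + 0.39213*I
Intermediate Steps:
t(W, y) = 17 + W (t(W, y) = W + 17 = 17 + W)
w(v) = v²*(-2 - √(-14 + v)) (w(v) = (-2 - √(-14 + v))*v² = v²*(-2 - √(-14 + v)))
(t(-51, -23) + w(-20))/((-2335 - 1*947) + ((-448 - 1684) - 534)) = ((17 - 51) + (-20)²*(-2 - √(-14 - 20)))/((-2335 - 1*947) + ((-448 - 1684) - 534)) = (-34 + 400*(-2 - √(-34)))/((-2335 - 947) + (-2132 - 534)) = (-34 + 400*(-2 - I*√34))/(-3282 - 2666) = (-34 + 400*(-2 - I*√34))/(-5948) = (-34 + (-800 - 400*I*√34))*(-1/5948) = (-834 - 400*I*√34)*(-1/5948) = 417/2974 + 100*I*√34/1487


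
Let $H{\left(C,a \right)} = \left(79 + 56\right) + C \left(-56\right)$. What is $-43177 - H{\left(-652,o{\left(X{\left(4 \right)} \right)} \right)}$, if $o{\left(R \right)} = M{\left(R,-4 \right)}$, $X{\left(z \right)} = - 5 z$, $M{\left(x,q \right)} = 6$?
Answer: $-79824$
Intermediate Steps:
$o{\left(R \right)} = 6$
$H{\left(C,a \right)} = 135 - 56 C$
$-43177 - H{\left(-652,o{\left(X{\left(4 \right)} \right)} \right)} = -43177 - \left(135 - -36512\right) = -43177 - \left(135 + 36512\right) = -43177 - 36647 = -79824$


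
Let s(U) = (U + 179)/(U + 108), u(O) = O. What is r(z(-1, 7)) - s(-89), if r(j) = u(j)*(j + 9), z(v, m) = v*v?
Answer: 100/19 ≈ 5.2632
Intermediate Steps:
z(v, m) = v²
s(U) = (179 + U)/(108 + U)
r(j) = j*(9 + j) (r(j) = j*(j + 9) = j*(9 + j))
r(z(-1, 7)) - s(-89) = (-1)²*(9 + (-1)²) - (179 - 89)/(108 - 89) = 1*(9 + 1) - 90/19 = 1*10 - 90/19 = 10 - 1*90/19 = 10 - 90/19 = 100/19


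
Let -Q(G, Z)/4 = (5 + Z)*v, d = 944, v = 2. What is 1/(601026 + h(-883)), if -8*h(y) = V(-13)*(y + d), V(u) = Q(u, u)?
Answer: 1/600538 ≈ 1.6652e-6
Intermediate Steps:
Q(G, Z) = -40 - 8*Z (Q(G, Z) = -4*(5 + Z)*2 = -4*(10 + 2*Z) = -40 - 8*Z)
V(u) = -40 - 8*u
h(y) = -7552 - 8*y (h(y) = -(-40 - 8*(-13))*(y + 944)/8 = -(-40 + 104)*(944 + y)/8 = -8*(944 + y) = -(60416 + 64*y)/8 = -7552 - 8*y)
1/(601026 + h(-883)) = 1/(601026 + (-7552 - 8*(-883))) = 1/(601026 + (-7552 + 7064)) = 1/(601026 - 488) = 1/600538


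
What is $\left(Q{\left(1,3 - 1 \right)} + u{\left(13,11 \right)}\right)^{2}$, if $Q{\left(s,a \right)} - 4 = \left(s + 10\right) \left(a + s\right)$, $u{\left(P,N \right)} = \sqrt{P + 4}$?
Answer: $\left(37 + \sqrt{17}\right)^{2} \approx 1691.1$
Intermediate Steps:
$u{\left(P,N \right)} = \sqrt{4 + P}$
$Q{\left(s,a \right)} = 4 + \left(10 + s\right) \left(a + s\right)$ ($Q{\left(s,a \right)} = 4 + \left(s + 10\right) \left(a + s\right) = 4 + \left(10 + s\right) \left(a + s\right)$)
$\left(Q{\left(1,3 - 1 \right)} + u{\left(13,11 \right)}\right)^{2} = \left(\left(4 + 1^{2} + 10 \left(3 - 1\right) + 10 \cdot 1 + \left(3 - 1\right) 1\right) + \sqrt{4 + 13}\right)^{2} = \left(\left(4 + 1 + 10 \cdot 2 + 10 + 2 \cdot 1\right) + \sqrt{17}\right)^{2} = \left(\left(4 + 1 + 20 + 10 + 2\right) + \sqrt{17}\right)^{2} = \left(37 + \sqrt{17}\right)^{2}$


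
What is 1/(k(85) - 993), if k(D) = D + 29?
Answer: -1/879 ≈ -0.0011377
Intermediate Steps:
k(D) = 29 + D
1/(k(85) - 993) = 1/((29 + 85) - 993) = 1/(114 - 993) = 1/(-879) = -1/879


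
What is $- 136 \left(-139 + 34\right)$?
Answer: $14280$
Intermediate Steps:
$- 136 \left(-139 + 34\right) = \left(-136\right) \left(-105\right) = 14280$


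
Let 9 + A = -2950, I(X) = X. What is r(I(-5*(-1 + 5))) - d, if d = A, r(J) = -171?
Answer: 2788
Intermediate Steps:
A = -2959 (A = -9 - 2950 = -2959)
d = -2959
r(I(-5*(-1 + 5))) - d = -171 - 1*(-2959) = -171 + 2959 = 2788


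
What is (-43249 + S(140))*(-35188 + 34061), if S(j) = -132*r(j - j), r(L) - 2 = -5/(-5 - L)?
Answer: 49187915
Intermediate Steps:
r(L) = 2 - 5/(-5 - L)
S(j) = -396 (S(j) = -132*(15 + 2*(j - j))/(5 + (j - j)) = -132*(15 + 2*0)/(5 + 0) = -132*(15 + 0)/5 = -132*15/5 = -132*3 = -396)
(-43249 + S(140))*(-35188 + 34061) = (-43249 - 396)*(-35188 + 34061) = -43645*(-1127) = 49187915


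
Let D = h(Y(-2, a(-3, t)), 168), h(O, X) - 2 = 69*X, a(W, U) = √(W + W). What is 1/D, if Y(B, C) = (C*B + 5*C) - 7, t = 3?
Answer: 1/11594 ≈ 8.6252e-5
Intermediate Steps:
a(W, U) = √2*√W (a(W, U) = √(2*W) = √2*√W)
Y(B, C) = -7 + 5*C + B*C (Y(B, C) = (B*C + 5*C) - 7 = (5*C + B*C) - 7 = -7 + 5*C + B*C)
h(O, X) = 2 + 69*X
D = 11594 (D = 2 + 69*168 = 2 + 11592 = 11594)
1/D = 1/11594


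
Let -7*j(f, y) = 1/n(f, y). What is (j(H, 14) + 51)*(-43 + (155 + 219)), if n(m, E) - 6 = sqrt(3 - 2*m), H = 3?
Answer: 1535509/91 + 331*I*sqrt(3)/273 ≈ 16874.0 + 2.1*I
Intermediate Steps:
n(m, E) = 6 + sqrt(3 - 2*m)
j(f, y) = -1/(7*(6 + sqrt(3 - 2*f)))
(j(H, 14) + 51)*(-43 + (155 + 219)) = (-1/(42 + 7*sqrt(3 - 2*3)) + 51)*(-43 + (155 + 219)) = (-1/(42 + 7*sqrt(3 - 6)) + 51)*(-43 + 374) = (-1/(42 + 7*sqrt(-3)) + 51)*331 = (-1/(42 + 7*(I*sqrt(3))) + 51)*331 = (-1/(42 + 7*I*sqrt(3)) + 51)*331 = (51 - 1/(42 + 7*I*sqrt(3)))*331 = 16881 - 331/(42 + 7*I*sqrt(3))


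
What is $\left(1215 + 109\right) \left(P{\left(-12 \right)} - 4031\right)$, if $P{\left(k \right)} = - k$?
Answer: $-5321156$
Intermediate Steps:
$\left(1215 + 109\right) \left(P{\left(-12 \right)} - 4031\right) = \left(1215 + 109\right) \left(\left(-1\right) \left(-12\right) - 4031\right) = 1324 \left(12 - 4031\right) = 1324 \left(-4019\right) = -5321156$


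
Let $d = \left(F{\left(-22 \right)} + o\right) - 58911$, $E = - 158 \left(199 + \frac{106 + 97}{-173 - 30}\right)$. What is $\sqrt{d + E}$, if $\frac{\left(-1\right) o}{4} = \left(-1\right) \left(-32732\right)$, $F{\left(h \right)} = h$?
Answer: $i \sqrt{221145} \approx 470.26 i$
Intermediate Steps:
$o = -130928$ ($o = - 4 \left(\left(-1\right) \left(-32732\right)\right) = \left(-4\right) 32732 = -130928$)
$E = -31284$ ($E = - 158 \left(199 + \frac{203}{-203}\right) = - 158 \left(199 + 203 \left(- \frac{1}{203}\right)\right) = - 158 \left(199 - 1\right) = \left(-158\right) 198 = -31284$)
$d = -189861$ ($d = \left(-22 - 130928\right) - 58911 = -130950 - 58911 = -189861$)
$\sqrt{d + E} = \sqrt{-189861 - 31284} = \sqrt{-221145} = i \sqrt{221145}$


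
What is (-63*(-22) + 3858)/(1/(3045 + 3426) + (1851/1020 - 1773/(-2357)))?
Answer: 27193968015120/13312224299 ≈ 2042.8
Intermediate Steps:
(-63*(-22) + 3858)/(1/(3045 + 3426) + (1851/1020 - 1773/(-2357))) = (1386 + 3858)/(1/6471 + (1851*(1/1020) - 1773*(-1/2357))) = 5244/(1/6471 + (617/340 + 1773/2357)) = 5244/(1/6471 + 2057089/801380) = 5244/(13312224299/5185729980) = 5244*(5185729980/13312224299) = 27193968015120/13312224299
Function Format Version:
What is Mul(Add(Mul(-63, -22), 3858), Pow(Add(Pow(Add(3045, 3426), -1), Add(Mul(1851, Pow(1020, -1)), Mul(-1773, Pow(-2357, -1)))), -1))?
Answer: Rational(27193968015120, 13312224299) ≈ 2042.8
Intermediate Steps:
Mul(Add(Mul(-63, -22), 3858), Pow(Add(Pow(Add(3045, 3426), -1), Add(Mul(1851, Pow(1020, -1)), Mul(-1773, Pow(-2357, -1)))), -1)) = Mul(Add(1386, 3858), Pow(Add(Pow(6471, -1), Add(Mul(1851, Rational(1, 1020)), Mul(-1773, Rational(-1, 2357)))), -1)) = Mul(5244, Pow(Add(Rational(1, 6471), Add(Rational(617, 340), Rational(1773, 2357))), -1)) = Mul(5244, Pow(Add(Rational(1, 6471), Rational(2057089, 801380)), -1)) = Mul(5244, Pow(Rational(13312224299, 5185729980), -1)) = Mul(5244, Rational(5185729980, 13312224299)) = Rational(27193968015120, 13312224299)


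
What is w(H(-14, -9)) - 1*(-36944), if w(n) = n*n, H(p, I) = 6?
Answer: 36980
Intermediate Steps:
w(n) = n²
w(H(-14, -9)) - 1*(-36944) = 6² - 1*(-36944) = 36 + 36944 = 36980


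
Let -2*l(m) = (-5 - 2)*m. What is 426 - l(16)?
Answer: 370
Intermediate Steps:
l(m) = 7*m/2 (l(m) = -(-5 - 2)*m/2 = -(-7)*m/2 = 7*m/2)
426 - l(16) = 426 - 7*16/2 = 426 - 1*56 = 426 - 56 = 370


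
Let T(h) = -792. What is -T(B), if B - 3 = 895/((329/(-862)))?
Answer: 792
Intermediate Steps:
B = -770503/329 (B = 3 + 895/((329/(-862))) = 3 + 895/((329*(-1/862))) = 3 + 895/(-329/862) = 3 + 895*(-862/329) = 3 - 771490/329 = -770503/329 ≈ -2342.0)
-T(B) = -1*(-792) = 792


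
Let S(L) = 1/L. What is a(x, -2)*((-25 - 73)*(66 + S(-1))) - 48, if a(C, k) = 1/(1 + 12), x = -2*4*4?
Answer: -538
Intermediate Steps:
x = -32 (x = -8*4 = -32)
a(C, k) = 1/13
a(x, -2)*((-25 - 73)*(66 + S(-1))) - 48 = ((-25 - 73)*(66 + 1/(-1)))/13 - 48 = (-98*(66 - 1))/13 - 48 = (-98*65)/13 - 48 = (1/13)*(-6370) - 48 = -490 - 48 = -538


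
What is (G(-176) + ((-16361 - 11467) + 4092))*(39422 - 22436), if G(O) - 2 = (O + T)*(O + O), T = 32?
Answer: 457840644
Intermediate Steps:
G(O) = 2 + 2*O*(32 + O) (G(O) = 2 + (O + 32)*(O + O) = 2 + (32 + O)*(2*O) = 2 + 2*O*(32 + O))
(G(-176) + ((-16361 - 11467) + 4092))*(39422 - 22436) = ((2 + 2*(-176)² + 64*(-176)) + ((-16361 - 11467) + 4092))*(39422 - 22436) = ((2 + 2*30976 - 11264) + (-27828 + 4092))*16986 = ((2 + 61952 - 11264) - 23736)*16986 = (50690 - 23736)*16986 = 26954*16986 = 457840644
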